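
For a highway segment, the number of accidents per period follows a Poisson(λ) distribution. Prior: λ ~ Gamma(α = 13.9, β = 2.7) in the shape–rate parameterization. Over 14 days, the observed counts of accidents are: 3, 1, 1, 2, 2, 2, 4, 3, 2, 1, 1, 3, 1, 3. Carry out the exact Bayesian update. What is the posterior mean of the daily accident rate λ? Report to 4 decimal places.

2.5689

With a Gamma(shape α, rate β) prior, the Poisson likelihood is conjugate: the posterior is Gamma(α + ΣXᵢ, β + n).
Sum of counts S = 29 over n = 14 days.
Posterior: Gamma(α+S, β+n) = Gamma(13.9+29, 2.7+14) = Gamma(42.9, 16.7).
Posterior mean = α/β = 42.9/16.7 = 2.5689.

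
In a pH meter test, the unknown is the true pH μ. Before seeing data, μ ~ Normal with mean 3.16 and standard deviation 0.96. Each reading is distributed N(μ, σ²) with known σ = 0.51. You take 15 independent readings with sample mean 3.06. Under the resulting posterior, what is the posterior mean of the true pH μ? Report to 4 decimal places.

3.0618

For Normal data with known variance σ², a Normal(μ₀, σ₀²) prior on μ is conjugate. Posterior precision = 1/σ₀² + n/σ²; posterior mean is the precision-weighted average of μ₀ and x̄.
n·x̄ = 15·3.06 = 45.9.
σ₀² = 0.96² = 0.9216, σ² = 0.51² = 0.2601; σ² + n·σ₀² = 0.2601 + 15·0.9216 = 14.0841.
Posterior mean = (μ₀/σ₀² + n·x̄/σ²)/(1/σ₀² + n/σ²) = (σ²·μ₀ + σ₀²·n·x̄)/(σ² + n·σ₀²) = (0.2601·3.16 + 0.9216·45.9)/14.0841 = 43.123356/14.0841 = 3.0618.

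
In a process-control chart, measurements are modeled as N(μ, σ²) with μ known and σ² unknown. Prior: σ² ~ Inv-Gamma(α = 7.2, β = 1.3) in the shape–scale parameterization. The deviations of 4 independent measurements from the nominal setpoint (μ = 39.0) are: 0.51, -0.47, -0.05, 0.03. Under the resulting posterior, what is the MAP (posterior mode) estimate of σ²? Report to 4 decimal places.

With known mean μ and an Inverse-Gamma(α, β) prior on σ², the Normal likelihood is conjugate: posterior is Inv-Gamma(α + n/2, β + Σ(xᵢ−μ)²/2).
Σ(xᵢ−μ)² = (0.51)² + (-0.47)² + (-0.05)² + (0.03)² = 0.4844.
Posterior: Inv-Gamma(7.2 + 4/2, 1.3 + 0.4844/2) = Inv-Gamma(9.20, 1.54220).
Mode = β/(α+1) = 1.54220/10.20 = 0.1512.

0.1512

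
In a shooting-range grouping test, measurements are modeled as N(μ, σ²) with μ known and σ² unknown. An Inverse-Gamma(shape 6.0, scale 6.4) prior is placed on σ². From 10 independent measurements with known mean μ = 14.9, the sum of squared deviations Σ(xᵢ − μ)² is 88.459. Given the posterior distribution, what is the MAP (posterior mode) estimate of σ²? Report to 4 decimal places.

4.2191

With known mean μ and an Inverse-Gamma(α, β) prior on σ², the Normal likelihood is conjugate: posterior is Inv-Gamma(α + n/2, β + Σ(xᵢ−μ)²/2).
Posterior: Inv-Gamma(6.0 + 10/2, 6.4 + 88.459/2) = Inv-Gamma(11.00, 50.6295).
Mode = β/(α+1) = 50.6295/12.00 = 4.2191.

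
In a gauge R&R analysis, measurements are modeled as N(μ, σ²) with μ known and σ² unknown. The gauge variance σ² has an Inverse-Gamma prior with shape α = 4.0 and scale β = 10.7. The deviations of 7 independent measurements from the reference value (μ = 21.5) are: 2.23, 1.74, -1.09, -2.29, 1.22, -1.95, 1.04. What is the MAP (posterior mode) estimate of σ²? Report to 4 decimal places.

2.4827

With known mean μ and an Inverse-Gamma(α, β) prior on σ², the Normal likelihood is conjugate: posterior is Inv-Gamma(α + n/2, β + Σ(xᵢ−μ)²/2).
Σ(xᵢ−μ)² = (2.23)² + (1.74)² + (-1.09)² + (-2.29)² + (1.22)² + (-1.95)² + (1.04)² = 20.8052.
Posterior: Inv-Gamma(4.0 + 7/2, 10.7 + 20.8052/2) = Inv-Gamma(7.50, 21.10260).
Mode = β/(α+1) = 21.10260/8.50 = 2.4827.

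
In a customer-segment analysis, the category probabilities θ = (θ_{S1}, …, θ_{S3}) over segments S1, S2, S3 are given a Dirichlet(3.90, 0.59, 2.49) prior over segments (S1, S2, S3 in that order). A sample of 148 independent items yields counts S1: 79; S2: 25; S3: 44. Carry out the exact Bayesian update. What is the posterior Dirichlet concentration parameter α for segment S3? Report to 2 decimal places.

46.49

The Dirichlet prior is conjugate to the Multinomial likelihood: each posterior αⱼ = prior αⱼ + observed count nⱼ.
Posterior concentration: (82.90, 25.59, 46.49), total = 154.98.
α_{S3} = 2.49 + 44 = 46.49.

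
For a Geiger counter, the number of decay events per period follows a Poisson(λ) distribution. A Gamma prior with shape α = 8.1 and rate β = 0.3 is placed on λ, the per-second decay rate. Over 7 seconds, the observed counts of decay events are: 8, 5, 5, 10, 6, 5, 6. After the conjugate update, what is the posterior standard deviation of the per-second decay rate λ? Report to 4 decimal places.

0.9982

With a Gamma(shape α, rate β) prior, the Poisson likelihood is conjugate: the posterior is Gamma(α + ΣXᵢ, β + n).
Sum of counts S = 45 over n = 7 seconds.
Posterior: Gamma(α+S, β+n) = Gamma(8.1+45, 0.3+7) = Gamma(53.1, 7.3).
SD = √α/β = √53.1/7.3 = 0.9982.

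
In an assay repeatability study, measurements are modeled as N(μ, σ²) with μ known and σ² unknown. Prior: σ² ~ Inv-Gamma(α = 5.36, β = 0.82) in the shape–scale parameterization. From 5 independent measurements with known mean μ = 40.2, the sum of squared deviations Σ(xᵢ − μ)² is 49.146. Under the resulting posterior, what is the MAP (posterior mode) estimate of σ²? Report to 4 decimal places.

2.8660

With known mean μ and an Inverse-Gamma(α, β) prior on σ², the Normal likelihood is conjugate: posterior is Inv-Gamma(α + n/2, β + Σ(xᵢ−μ)²/2).
Posterior: Inv-Gamma(5.36 + 5/2, 0.82 + 49.146/2) = Inv-Gamma(7.86, 25.3930).
Mode = β/(α+1) = 25.3930/8.86 = 2.8660.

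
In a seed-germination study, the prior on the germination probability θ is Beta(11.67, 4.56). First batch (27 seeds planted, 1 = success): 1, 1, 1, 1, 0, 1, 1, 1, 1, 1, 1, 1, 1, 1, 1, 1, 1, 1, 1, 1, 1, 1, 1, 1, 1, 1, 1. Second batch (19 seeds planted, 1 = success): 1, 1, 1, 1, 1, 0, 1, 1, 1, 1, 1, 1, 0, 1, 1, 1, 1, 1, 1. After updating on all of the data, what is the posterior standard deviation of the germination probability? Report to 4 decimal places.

The Beta prior is conjugate to a Binomial/Bernoulli likelihood; the update adds successes to α and failures to β.
After batch 1: Beta(11.67+26, 4.56+1) = Beta(37.67, 5.56).
After batch 2: Beta(37.67+17, 5.56+2) = Beta(54.67, 7.56).
Var = αβ/((α+β)²(α+β+1)) = 54.67·7.56/(62.23²·63.23) = 0.00168791; SD = √0.00168791 = 0.0411.

0.0411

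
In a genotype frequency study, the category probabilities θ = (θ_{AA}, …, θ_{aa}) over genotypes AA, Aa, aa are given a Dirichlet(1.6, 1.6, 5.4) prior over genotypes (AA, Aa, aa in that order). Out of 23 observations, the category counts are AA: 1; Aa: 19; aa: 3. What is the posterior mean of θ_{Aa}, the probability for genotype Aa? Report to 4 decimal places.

The Dirichlet prior is conjugate to the Multinomial likelihood: each posterior αⱼ = prior αⱼ + observed count nⱼ.
Posterior concentration: (2.6, 20.6, 8.4), total = 31.6.
E[θ_{Aa}|data] = α_{Aa}/Σα = 20.6/31.6 = 0.6519.

0.6519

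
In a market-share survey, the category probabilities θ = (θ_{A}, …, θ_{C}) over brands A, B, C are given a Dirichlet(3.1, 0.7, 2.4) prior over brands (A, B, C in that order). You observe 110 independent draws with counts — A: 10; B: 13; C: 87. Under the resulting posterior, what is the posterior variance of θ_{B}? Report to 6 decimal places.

0.000887

The Dirichlet prior is conjugate to the Multinomial likelihood: each posterior αⱼ = prior αⱼ + observed count nⱼ.
Posterior concentration: (13.1, 13.7, 89.4), total = 116.2.
Var[θ_j] = α_j(Σα−α_j)/((Σα)²(Σα+1)) = 13.7·102.5/(116.2²·117.2) = 0.000887.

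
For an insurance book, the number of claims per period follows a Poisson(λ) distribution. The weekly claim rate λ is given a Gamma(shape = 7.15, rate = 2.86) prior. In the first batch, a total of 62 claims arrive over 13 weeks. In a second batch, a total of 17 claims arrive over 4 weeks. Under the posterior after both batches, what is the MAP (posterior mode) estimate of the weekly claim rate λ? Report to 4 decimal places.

With a Gamma(shape α, rate β) prior, the Poisson likelihood is conjugate: the posterior is Gamma(α + ΣXᵢ, β + n).
After batch 1: Gamma(α+S, β+n) = Gamma(7.15+62, 2.86+13) = Gamma(69.15, 15.86).
After batch 2: Gamma(α+S, β+n) = Gamma(69.15+17, 15.86+4) = Gamma(86.15, 19.86).
Mode of Gamma(α,β) for α≥1 is (α−1)/β = 85.15/19.86 = 4.2875.

4.2875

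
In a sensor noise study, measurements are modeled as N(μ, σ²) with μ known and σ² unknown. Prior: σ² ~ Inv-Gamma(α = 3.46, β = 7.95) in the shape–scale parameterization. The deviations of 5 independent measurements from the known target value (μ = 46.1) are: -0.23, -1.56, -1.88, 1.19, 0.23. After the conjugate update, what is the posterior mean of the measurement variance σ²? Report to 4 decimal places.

With known mean μ and an Inverse-Gamma(α, β) prior on σ², the Normal likelihood is conjugate: posterior is Inv-Gamma(α + n/2, β + Σ(xᵢ−μ)²/2).
Σ(xᵢ−μ)² = (-0.23)² + (-1.56)² + (-1.88)² + (1.19)² + (0.23)² = 7.4899.
Posterior: Inv-Gamma(3.46 + 5/2, 7.95 + 7.4899/2) = Inv-Gamma(5.96, 11.69495).
E[σ²|data] = β/(α−1) = 11.69495/4.96 = 2.3579.

2.3579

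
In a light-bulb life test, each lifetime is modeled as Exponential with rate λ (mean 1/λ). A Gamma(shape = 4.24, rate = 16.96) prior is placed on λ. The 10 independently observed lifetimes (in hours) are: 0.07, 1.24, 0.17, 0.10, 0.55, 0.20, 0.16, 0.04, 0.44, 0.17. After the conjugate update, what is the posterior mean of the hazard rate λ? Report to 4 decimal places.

With a Gamma(shape α, rate β) prior on the exponential rate λ, the posterior after n observations with total T = Σxᵢ is Gamma(α+n, β+T).
Sum of observations T = 3.14 hours; n = 10.
Posterior: Gamma(4.24+10, 16.96+3.14) = Gamma(14.24, 20.10).
Posterior mean of λ = α/β = 14.24/20.10 = 0.7085.

0.7085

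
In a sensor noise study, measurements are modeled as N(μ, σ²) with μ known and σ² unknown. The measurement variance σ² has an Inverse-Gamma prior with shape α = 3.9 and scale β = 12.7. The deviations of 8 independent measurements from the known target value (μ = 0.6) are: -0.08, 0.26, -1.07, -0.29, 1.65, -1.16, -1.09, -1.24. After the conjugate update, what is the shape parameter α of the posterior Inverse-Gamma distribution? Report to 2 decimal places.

With known mean μ and an Inverse-Gamma(α, β) prior on σ², the Normal likelihood is conjugate: posterior is Inv-Gamma(α + n/2, β + Σ(xᵢ−μ)²/2).
Σ(xᵢ−μ)² = (-0.08)² + (0.26)² + (-1.07)² + (-0.29)² + (1.65)² + (-1.16)² + (-1.09)² + (-1.24)² = 8.0968.
Posterior: Inv-Gamma(3.9 + 8/2, 12.7 + 8.0968/2) = Inv-Gamma(7.90, 16.74840).
Posterior α = 7.90.

7.90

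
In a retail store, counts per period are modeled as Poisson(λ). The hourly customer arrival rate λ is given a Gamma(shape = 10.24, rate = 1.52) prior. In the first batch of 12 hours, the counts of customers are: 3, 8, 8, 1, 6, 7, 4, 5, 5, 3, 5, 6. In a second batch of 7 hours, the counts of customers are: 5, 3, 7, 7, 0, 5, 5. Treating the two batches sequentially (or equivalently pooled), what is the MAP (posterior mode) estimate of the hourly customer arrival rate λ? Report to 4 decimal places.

With a Gamma(shape α, rate β) prior, the Poisson likelihood is conjugate: the posterior is Gamma(α + ΣXᵢ, β + n).
Batch 1: sum of counts S = 61 over n = 12 hours.
After batch 1: Gamma(α+S, β+n) = Gamma(10.24+61, 1.52+12) = Gamma(71.24, 13.52).
Batch 2: sum of counts S = 32 over n = 7 hours.
After batch 2: Gamma(α+S, β+n) = Gamma(71.24+32, 13.52+7) = Gamma(103.24, 20.52).
Mode of Gamma(α,β) for α≥1 is (α−1)/β = 102.24/20.52 = 4.9825.

4.9825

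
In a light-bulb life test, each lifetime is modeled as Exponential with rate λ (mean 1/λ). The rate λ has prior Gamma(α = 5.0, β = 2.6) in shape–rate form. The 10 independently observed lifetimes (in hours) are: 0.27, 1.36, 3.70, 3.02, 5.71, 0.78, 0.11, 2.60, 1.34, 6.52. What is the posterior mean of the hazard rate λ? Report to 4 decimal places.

0.5355

With a Gamma(shape α, rate β) prior on the exponential rate λ, the posterior after n observations with total T = Σxᵢ is Gamma(α+n, β+T).
Sum of observations T = 25.41 hours; n = 10.
Posterior: Gamma(5.0+10, 2.6+25.41) = Gamma(15.0, 28.01).
Posterior mean of λ = α/β = 15.0/28.01 = 0.5355.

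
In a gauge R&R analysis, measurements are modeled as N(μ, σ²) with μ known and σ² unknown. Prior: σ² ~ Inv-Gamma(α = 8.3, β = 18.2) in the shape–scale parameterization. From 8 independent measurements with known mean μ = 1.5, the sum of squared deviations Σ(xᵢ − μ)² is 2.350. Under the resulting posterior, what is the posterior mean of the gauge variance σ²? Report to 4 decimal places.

With known mean μ and an Inverse-Gamma(α, β) prior on σ², the Normal likelihood is conjugate: posterior is Inv-Gamma(α + n/2, β + Σ(xᵢ−μ)²/2).
Posterior: Inv-Gamma(8.3 + 8/2, 18.2 + 2.350/2) = Inv-Gamma(12.30, 19.3750).
E[σ²|data] = β/(α−1) = 19.3750/11.30 = 1.7146.

1.7146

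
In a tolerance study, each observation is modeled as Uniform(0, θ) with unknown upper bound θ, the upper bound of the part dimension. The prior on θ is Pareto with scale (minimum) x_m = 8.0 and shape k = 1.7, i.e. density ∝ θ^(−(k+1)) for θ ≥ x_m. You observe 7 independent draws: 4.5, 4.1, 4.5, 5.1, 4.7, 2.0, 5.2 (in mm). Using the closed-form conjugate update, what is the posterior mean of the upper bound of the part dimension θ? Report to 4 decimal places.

A Pareto(scale x_m, shape k) prior on the upper bound θ of Uniform(0, θ) is conjugate: posterior is Pareto(max(x_m, max xᵢ), k + n).
Sample maximum = 5.2; prior scale x_m = 8.0 → posterior scale = max = 8.0.
Posterior shape = 1.7 + 7 = 8.7.
E[θ|data] = k·x_m/(k−1) = 8.7·8.0/7.7 = 9.0390.

9.0390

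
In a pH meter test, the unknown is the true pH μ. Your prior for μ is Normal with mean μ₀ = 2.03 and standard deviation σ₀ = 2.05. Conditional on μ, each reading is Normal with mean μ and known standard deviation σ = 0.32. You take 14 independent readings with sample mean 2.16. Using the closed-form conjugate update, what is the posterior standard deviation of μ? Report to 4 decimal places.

0.0854

For Normal data with known variance σ², a Normal(μ₀, σ₀²) prior on μ is conjugate. Posterior precision = 1/σ₀² + n/σ²; posterior mean is the precision-weighted average of μ₀ and x̄.
σ₀² = 2.05² = 4.2025, σ² = 0.32² = 0.1024; σ² + n·σ₀² = 0.1024 + 14·4.2025 = 58.9374.
Posterior precision = 1/σ₀² + n/σ² = 1/4.2025 + 14/0.1024 = (σ² + n·σ₀²)/(σ₀²σ²) = 58.9374/(4.2025·0.1024); posterior variance σₙ² = σ₀²σ²/(σ² + n·σ₀²) = 4.2025·0.1024/58.9374 = 0.007302.
Posterior SD = √σₙ² = √(4.2025·0.1024/58.9374) = 0.0854.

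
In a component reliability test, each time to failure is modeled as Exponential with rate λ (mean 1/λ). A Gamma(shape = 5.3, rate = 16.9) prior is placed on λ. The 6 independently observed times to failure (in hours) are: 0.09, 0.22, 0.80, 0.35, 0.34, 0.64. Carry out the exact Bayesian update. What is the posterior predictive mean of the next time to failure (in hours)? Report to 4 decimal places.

1.8777

With a Gamma(shape α, rate β) prior on the exponential rate λ, the posterior after n observations with total T = Σxᵢ is Gamma(α+n, β+T).
Sum of observations T = 2.44 hours; n = 6.
Posterior: Gamma(5.3+6, 16.9+2.44) = Gamma(11.3, 19.34).
The predictive distribution for the next observation is Lomax; its mean is β/(α−1) = 19.34/10.3 = 1.8777.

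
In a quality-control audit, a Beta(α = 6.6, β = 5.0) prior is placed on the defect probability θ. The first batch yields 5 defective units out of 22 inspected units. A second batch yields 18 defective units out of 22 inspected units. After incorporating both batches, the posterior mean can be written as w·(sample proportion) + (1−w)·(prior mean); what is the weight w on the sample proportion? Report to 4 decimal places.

0.7914

The Beta prior is conjugate to a Binomial/Bernoulli likelihood; the update adds successes to α and failures to β.
Total number of inspected units: n = 22 + 22 = 44.
Posterior mean = (α₀+k)/(α₀+β₀+n) = [n/(α₀+β₀+n)]·(k/n) + [(α₀+β₀)/(α₀+β₀+n)]·α₀/(α₀+β₀), so only n and the prior enter the weight.
The weight on the data is w = n/(α₀+β₀+n) = 44/(6.6+5.0+44) = 44/55.6 = 0.7914.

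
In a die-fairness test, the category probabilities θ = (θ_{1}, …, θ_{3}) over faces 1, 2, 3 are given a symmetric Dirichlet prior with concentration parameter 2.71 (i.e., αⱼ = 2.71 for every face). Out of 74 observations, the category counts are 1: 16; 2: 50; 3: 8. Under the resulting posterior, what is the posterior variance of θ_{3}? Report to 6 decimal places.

0.001364

The Dirichlet prior is conjugate to the Multinomial likelihood: each posterior αⱼ = prior αⱼ + observed count nⱼ.
Posterior concentration: (18.71, 52.71, 10.71), total = 82.13.
Var[θ_j] = α_j(Σα−α_j)/((Σα)²(Σα+1)) = 10.71·71.42/(82.13²·83.13) = 0.001364.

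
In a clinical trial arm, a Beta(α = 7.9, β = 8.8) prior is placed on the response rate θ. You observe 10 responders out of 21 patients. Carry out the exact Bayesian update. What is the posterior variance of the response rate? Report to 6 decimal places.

0.006444

The Beta prior is conjugate to a Binomial/Bernoulli likelihood; the update adds successes to α and failures to β.
Posterior: Beta(α+k, β+n−k) = Beta(7.9+10, 8.8+11) = Beta(17.9, 19.8).
Var = αβ/((α+β)²(α+β+1)) = 17.9·19.8/(37.7²·38.7) = 0.006444.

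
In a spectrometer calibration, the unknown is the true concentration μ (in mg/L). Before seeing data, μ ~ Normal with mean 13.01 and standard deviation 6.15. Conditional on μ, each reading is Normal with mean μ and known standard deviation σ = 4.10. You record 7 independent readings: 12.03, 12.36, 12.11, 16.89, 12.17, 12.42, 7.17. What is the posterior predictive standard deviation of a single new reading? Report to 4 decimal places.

For Normal data with known variance σ², a Normal(μ₀, σ₀²) prior on μ is conjugate. Posterior precision = 1/σ₀² + n/σ²; posterior mean is the precision-weighted average of μ₀ and x̄.
σ₀² = 6.15² = 37.8225, σ² = 4.10² = 16.81; σ² + n·σ₀² = 16.81 + 7·37.8225 = 281.5675.
Posterior precision = 1/σ₀² + n/σ² = 1/37.8225 + 7/16.81 = (σ² + n·σ₀²)/(σ₀²σ²) = 281.5675/(37.8225·16.81); posterior variance σₙ² = σ₀²σ²/(σ² + n·σ₀²) = 37.8225·16.81/281.5675 = 2.258060.
Predictive variance for one new observation = σₙ² + σ² = 37.8225·16.81/281.5675 + 16.81 = σ²·(σ₀² + 281.5675)/281.5675 = 16.81·319.39/281.5675 = 19.068060; SD = √(16.81·319.39/281.5675) = 4.3667.

4.3667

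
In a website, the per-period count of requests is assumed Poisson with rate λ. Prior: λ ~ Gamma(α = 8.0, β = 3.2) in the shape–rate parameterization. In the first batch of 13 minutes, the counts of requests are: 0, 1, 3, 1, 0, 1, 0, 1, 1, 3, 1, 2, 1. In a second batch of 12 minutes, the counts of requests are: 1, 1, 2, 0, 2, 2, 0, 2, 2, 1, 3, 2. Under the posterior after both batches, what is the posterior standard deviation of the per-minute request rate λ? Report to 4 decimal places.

0.2271

With a Gamma(shape α, rate β) prior, the Poisson likelihood is conjugate: the posterior is Gamma(α + ΣXᵢ, β + n).
Batch 1: sum of counts S = 15 over n = 13 minutes.
After batch 1: Gamma(α+S, β+n) = Gamma(8.0+15, 3.2+13) = Gamma(23.0, 16.2).
Batch 2: sum of counts S = 18 over n = 12 minutes.
After batch 2: Gamma(α+S, β+n) = Gamma(23.0+18, 16.2+12) = Gamma(41.0, 28.2).
SD = √α/β = √41.0/28.2 = 0.2271.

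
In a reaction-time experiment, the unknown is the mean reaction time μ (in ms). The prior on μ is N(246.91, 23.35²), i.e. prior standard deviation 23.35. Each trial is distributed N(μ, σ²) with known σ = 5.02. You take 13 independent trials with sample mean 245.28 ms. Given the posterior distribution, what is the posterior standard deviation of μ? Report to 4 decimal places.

1.3898

For Normal data with known variance σ², a Normal(μ₀, σ₀²) prior on μ is conjugate. Posterior precision = 1/σ₀² + n/σ²; posterior mean is the precision-weighted average of μ₀ and x̄.
σ₀² = 23.35² = 545.2225, σ² = 5.02² = 25.2004; σ² + n·σ₀² = 25.2004 + 13·545.2225 = 7113.0929.
Posterior precision = 1/σ₀² + n/σ² = 1/545.2225 + 13/25.2004 = (σ² + n·σ₀²)/(σ₀²σ²) = 7113.0929/(545.2225·25.2004); posterior variance σₙ² = σ₀²σ²/(σ² + n·σ₀²) = 545.2225·25.2004/7113.0929 = 1.931625.
Posterior SD = √σₙ² = √(545.2225·25.2004/7113.0929) = 1.3898.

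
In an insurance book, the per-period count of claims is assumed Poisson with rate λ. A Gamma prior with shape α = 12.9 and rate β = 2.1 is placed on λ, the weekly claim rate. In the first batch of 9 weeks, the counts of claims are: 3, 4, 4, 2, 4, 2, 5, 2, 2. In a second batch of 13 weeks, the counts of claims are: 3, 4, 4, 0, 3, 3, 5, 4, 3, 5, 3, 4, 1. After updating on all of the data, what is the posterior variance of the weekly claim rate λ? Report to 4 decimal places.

0.1427

With a Gamma(shape α, rate β) prior, the Poisson likelihood is conjugate: the posterior is Gamma(α + ΣXᵢ, β + n).
Batch 1: sum of counts S = 28 over n = 9 weeks.
After batch 1: Gamma(α+S, β+n) = Gamma(12.9+28, 2.1+9) = Gamma(40.9, 11.1).
Batch 2: sum of counts S = 42 over n = 13 weeks.
After batch 2: Gamma(α+S, β+n) = Gamma(40.9+42, 11.1+13) = Gamma(82.9, 24.1).
Var = α/β² = 82.9/24.1² = 0.1427.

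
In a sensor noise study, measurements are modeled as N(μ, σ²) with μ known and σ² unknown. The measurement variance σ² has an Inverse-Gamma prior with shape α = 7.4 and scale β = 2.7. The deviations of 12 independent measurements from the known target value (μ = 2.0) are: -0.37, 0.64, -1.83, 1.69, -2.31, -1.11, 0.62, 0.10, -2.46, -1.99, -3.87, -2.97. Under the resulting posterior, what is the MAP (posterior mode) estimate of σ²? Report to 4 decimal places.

With known mean μ and an Inverse-Gamma(α, β) prior on σ², the Normal likelihood is conjugate: posterior is Inv-Gamma(α + n/2, β + Σ(xᵢ−μ)²/2).
Σ(xᵢ−μ)² = (-0.37)² + (0.64)² + (-1.83)² + (1.69)² + (-2.31)² + (-1.11)² + (0.62)² + (0.10)² + (-2.46)² + (-1.99)² + (-3.87)² + (-2.97)² = 47.5236.
Posterior: Inv-Gamma(7.4 + 12/2, 2.7 + 47.5236/2) = Inv-Gamma(13.40, 26.46180).
Mode = β/(α+1) = 26.46180/14.40 = 1.8376.

1.8376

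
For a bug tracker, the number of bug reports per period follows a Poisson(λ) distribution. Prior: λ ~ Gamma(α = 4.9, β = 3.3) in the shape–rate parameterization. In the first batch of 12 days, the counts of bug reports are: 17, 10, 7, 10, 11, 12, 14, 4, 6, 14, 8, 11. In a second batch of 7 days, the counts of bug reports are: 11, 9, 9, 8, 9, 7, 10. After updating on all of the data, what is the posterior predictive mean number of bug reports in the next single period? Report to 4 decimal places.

With a Gamma(shape α, rate β) prior, the Poisson likelihood is conjugate: the posterior is Gamma(α + ΣXᵢ, β + n).
Batch 1: sum of counts S = 124 over n = 12 days.
After batch 1: Gamma(α+S, β+n) = Gamma(4.9+124, 3.3+12) = Gamma(128.9, 15.3).
Batch 2: sum of counts S = 63 over n = 7 days.
After batch 2: Gamma(α+S, β+n) = Gamma(128.9+63, 15.3+7) = Gamma(191.9, 22.3).
The predictive distribution for one future period is NegBinom with mean α/β = 8.6054.

8.6054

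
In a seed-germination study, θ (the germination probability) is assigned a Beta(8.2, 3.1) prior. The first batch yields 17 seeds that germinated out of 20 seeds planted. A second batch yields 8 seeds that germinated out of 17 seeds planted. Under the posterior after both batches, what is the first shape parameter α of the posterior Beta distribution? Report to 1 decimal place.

33.2

The Beta prior is conjugate to a Binomial/Bernoulli likelihood; the update adds successes to α and failures to β.
After batch 1: Beta(8.2+17, 3.1+3) = Beta(25.2, 6.1).
After batch 2: Beta(25.2+8, 6.1+9) = Beta(33.2, 15.1).
Posterior α = 33.2.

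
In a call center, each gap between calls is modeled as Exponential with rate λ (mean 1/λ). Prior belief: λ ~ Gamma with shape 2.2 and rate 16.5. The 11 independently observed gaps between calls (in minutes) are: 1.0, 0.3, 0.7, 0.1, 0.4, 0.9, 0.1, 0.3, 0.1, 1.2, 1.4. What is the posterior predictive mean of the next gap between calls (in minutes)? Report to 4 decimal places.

1.8852

With a Gamma(shape α, rate β) prior on the exponential rate λ, the posterior after n observations with total T = Σxᵢ is Gamma(α+n, β+T).
Sum of observations T = 6.5 minutes; n = 11.
Posterior: Gamma(2.2+11, 16.5+6.5) = Gamma(13.2, 23.0).
The predictive distribution for the next observation is Lomax; its mean is β/(α−1) = 23.0/12.2 = 1.8852.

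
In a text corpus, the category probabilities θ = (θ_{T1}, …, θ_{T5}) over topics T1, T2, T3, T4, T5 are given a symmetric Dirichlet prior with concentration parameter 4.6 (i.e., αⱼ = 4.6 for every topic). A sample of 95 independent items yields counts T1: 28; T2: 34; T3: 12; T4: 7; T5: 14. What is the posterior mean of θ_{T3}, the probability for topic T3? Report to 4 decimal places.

The Dirichlet prior is conjugate to the Multinomial likelihood: each posterior αⱼ = prior αⱼ + observed count nⱼ.
Posterior concentration: (32.6, 38.6, 16.6, 11.6, 18.6), total = 118.0.
E[θ_{T3}|data] = α_{T3}/Σα = 16.6/118.0 = 0.1407.

0.1407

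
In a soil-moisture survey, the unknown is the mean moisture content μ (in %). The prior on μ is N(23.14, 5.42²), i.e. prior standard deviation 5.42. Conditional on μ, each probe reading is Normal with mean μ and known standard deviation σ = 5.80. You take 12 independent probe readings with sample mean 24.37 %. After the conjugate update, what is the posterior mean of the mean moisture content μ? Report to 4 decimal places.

For Normal data with known variance σ², a Normal(μ₀, σ₀²) prior on μ is conjugate. Posterior precision = 1/σ₀² + n/σ²; posterior mean is the precision-weighted average of μ₀ and x̄.
n·x̄ = 12·24.37 = 292.44.
σ₀² = 5.42² = 29.3764, σ² = 5.80² = 33.64; σ² + n·σ₀² = 33.64 + 12·29.3764 = 386.1568.
Posterior mean = (μ₀/σ₀² + n·x̄/σ²)/(1/σ₀² + n/σ²) = (σ²·μ₀ + σ₀²·n·x̄)/(σ² + n·σ₀²) = (33.64·23.14 + 29.3764·292.44)/386.1568 = 9369.264016/386.1568 = 24.2628.

24.2628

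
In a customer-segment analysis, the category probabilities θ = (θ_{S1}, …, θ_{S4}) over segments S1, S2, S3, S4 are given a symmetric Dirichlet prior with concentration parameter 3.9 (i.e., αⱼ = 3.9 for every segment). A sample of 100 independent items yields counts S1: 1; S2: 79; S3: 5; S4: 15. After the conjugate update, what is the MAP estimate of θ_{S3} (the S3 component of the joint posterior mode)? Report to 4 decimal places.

0.0708

The Dirichlet prior is conjugate to the Multinomial likelihood: each posterior αⱼ = prior αⱼ + observed count nⱼ.
Posterior concentration: (4.9, 82.9, 8.9, 18.9), total = 115.6.
Joint mode component: (α_{S3}−1)/(Σα−K) = 7.9/111.6 = 0.0708.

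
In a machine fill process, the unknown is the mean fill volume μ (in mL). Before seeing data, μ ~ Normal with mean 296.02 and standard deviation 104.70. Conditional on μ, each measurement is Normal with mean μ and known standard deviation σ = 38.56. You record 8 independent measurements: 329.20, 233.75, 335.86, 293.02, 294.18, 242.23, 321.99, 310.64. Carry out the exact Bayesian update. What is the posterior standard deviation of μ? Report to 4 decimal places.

For Normal data with known variance σ², a Normal(μ₀, σ₀²) prior on μ is conjugate. Posterior precision = 1/σ₀² + n/σ²; posterior mean is the precision-weighted average of μ₀ and x̄.
σ₀² = 104.70² = 10962.09, σ² = 38.56² = 1486.8736; σ² + n·σ₀² = 1486.8736 + 8·10962.09 = 89183.5936.
Posterior precision = 1/σ₀² + n/σ² = 1/10962.09 + 8/1486.8736 = (σ² + n·σ₀²)/(σ₀²σ²) = 89183.5936/(10962.09·1486.8736); posterior variance σₙ² = σ₀²σ²/(σ² + n·σ₀²) = 10962.09·1486.8736/89183.5936 = 182.760546.
Posterior SD = √σₙ² = √(10962.09·1486.8736/89183.5936) = 13.5189.

13.5189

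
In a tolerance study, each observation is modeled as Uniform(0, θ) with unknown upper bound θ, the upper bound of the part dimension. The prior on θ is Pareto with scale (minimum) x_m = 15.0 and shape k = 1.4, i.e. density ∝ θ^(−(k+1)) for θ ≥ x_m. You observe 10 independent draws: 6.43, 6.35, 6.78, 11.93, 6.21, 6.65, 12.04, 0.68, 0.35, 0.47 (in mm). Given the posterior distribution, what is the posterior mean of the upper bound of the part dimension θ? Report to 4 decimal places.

A Pareto(scale x_m, shape k) prior on the upper bound θ of Uniform(0, θ) is conjugate: posterior is Pareto(max(x_m, max xᵢ), k + n).
Sample maximum = 12.04; prior scale x_m = 15.0 → posterior scale = max = 15.00.
Posterior shape = 1.4 + 10 = 11.4.
E[θ|data] = k·x_m/(k−1) = 11.4·15.00/10.4 = 16.4423.

16.4423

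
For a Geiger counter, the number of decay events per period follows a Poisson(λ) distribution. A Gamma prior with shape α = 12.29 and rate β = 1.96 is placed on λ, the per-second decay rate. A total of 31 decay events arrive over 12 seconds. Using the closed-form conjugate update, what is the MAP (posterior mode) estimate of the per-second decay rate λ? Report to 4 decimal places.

3.0294

With a Gamma(shape α, rate β) prior, the Poisson likelihood is conjugate: the posterior is Gamma(α + ΣXᵢ, β + n).
Posterior: Gamma(α+S, β+n) = Gamma(12.29+31, 1.96+12) = Gamma(43.29, 13.96).
Mode of Gamma(α,β) for α≥1 is (α−1)/β = 42.29/13.96 = 3.0294.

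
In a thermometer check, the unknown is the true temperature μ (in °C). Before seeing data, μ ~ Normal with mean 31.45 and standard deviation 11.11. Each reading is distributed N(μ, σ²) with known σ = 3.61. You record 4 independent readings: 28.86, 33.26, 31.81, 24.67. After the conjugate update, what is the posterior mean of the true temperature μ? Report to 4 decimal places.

For Normal data with known variance σ², a Normal(μ₀, σ₀²) prior on μ is conjugate. Posterior precision = 1/σ₀² + n/σ²; posterior mean is the precision-weighted average of μ₀ and x̄.
Σxᵢ = 28.86 + 33.26 + 31.81 + 24.67 = 118.6, so n·x̄ = 118.6.
σ₀² = 11.11² = 123.4321, σ² = 3.61² = 13.0321; σ² + n·σ₀² = 13.0321 + 4·123.4321 = 506.7605.
Posterior mean = (μ₀/σ₀² + n·x̄/σ²)/(1/σ₀² + n/σ²) = (σ²·μ₀ + σ₀²·n·x̄)/(σ² + n·σ₀²) = (13.0321·31.45 + 123.4321·118.6)/506.7605 = 15048.906605/506.7605 = 29.6963.

29.6963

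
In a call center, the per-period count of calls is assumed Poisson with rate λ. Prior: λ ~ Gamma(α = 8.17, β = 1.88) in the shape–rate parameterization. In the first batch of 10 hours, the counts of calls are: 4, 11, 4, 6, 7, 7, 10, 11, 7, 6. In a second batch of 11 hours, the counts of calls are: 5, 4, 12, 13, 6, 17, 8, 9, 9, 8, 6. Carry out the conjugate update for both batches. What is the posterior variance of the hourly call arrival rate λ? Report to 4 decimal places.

0.3403

With a Gamma(shape α, rate β) prior, the Poisson likelihood is conjugate: the posterior is Gamma(α + ΣXᵢ, β + n).
Batch 1: sum of counts S = 73 over n = 10 hours.
After batch 1: Gamma(α+S, β+n) = Gamma(8.17+73, 1.88+10) = Gamma(81.17, 11.88).
Batch 2: sum of counts S = 97 over n = 11 hours.
After batch 2: Gamma(α+S, β+n) = Gamma(81.17+97, 11.88+11) = Gamma(178.17, 22.88).
Var = α/β² = 178.17/22.88² = 0.3403.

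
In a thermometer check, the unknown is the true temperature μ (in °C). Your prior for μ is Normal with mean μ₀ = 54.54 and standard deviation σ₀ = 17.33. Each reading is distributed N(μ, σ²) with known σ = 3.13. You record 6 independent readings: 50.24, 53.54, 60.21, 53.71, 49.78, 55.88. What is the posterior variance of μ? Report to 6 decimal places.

For Normal data with known variance σ², a Normal(μ₀, σ₀²) prior on μ is conjugate. Posterior precision = 1/σ₀² + n/σ²; posterior mean is the precision-weighted average of μ₀ and x̄.
σ₀² = 17.33² = 300.3289, σ² = 3.13² = 9.7969; σ² + n·σ₀² = 9.7969 + 6·300.3289 = 1811.7703.
Posterior precision = 1/σ₀² + n/σ² = 1/300.3289 + 6/9.7969 = (σ² + n·σ₀²)/(σ₀²σ²) = 1811.7703/(300.3289·9.7969); posterior variance σₙ² = σ₀²σ²/(σ² + n·σ₀²) = 300.3289·9.7969/1811.7703 = 1.623987.

1.623987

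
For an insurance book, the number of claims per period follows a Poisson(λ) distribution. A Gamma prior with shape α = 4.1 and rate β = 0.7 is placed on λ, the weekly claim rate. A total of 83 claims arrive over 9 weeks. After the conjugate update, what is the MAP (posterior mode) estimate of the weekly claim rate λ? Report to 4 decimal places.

8.8763

With a Gamma(shape α, rate β) prior, the Poisson likelihood is conjugate: the posterior is Gamma(α + ΣXᵢ, β + n).
Posterior: Gamma(α+S, β+n) = Gamma(4.1+83, 0.7+9) = Gamma(87.1, 9.7).
Mode of Gamma(α,β) for α≥1 is (α−1)/β = 86.1/9.7 = 8.8763.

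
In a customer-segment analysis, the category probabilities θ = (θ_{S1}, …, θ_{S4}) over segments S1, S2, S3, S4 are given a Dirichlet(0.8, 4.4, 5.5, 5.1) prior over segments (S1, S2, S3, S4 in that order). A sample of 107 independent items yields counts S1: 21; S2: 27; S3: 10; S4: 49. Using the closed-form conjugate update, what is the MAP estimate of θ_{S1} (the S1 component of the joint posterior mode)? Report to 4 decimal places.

The Dirichlet prior is conjugate to the Multinomial likelihood: each posterior αⱼ = prior αⱼ + observed count nⱼ.
Posterior concentration: (21.8, 31.4, 15.5, 54.1), total = 122.8.
Joint mode component: (α_{S1}−1)/(Σα−K) = 20.8/118.8 = 0.1751.

0.1751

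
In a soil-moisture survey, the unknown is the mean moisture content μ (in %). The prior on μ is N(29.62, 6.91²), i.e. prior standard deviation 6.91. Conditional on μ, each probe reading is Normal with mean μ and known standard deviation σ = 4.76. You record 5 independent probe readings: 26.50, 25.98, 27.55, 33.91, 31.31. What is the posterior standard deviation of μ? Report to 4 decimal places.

For Normal data with known variance σ², a Normal(μ₀, σ₀²) prior on μ is conjugate. Posterior precision = 1/σ₀² + n/σ²; posterior mean is the precision-weighted average of μ₀ and x̄.
σ₀² = 6.91² = 47.7481, σ² = 4.76² = 22.6576; σ² + n·σ₀² = 22.6576 + 5·47.7481 = 261.3981.
Posterior precision = 1/σ₀² + n/σ² = 1/47.7481 + 5/22.6576 = (σ² + n·σ₀²)/(σ₀²σ²) = 261.3981/(47.7481·22.6576); posterior variance σₙ² = σ₀²σ²/(σ² + n·σ₀²) = 47.7481·22.6576/261.3981 = 4.138735.
Posterior SD = √σₙ² = √(47.7481·22.6576/261.3981) = 2.0344.

2.0344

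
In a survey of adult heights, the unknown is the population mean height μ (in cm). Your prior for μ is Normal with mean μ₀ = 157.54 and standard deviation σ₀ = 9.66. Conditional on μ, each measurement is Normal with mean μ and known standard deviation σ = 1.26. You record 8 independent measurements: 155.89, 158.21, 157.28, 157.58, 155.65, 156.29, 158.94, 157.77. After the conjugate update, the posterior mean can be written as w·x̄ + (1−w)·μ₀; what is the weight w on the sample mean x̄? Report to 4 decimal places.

For Normal data with known variance σ², a Normal(μ₀, σ₀²) prior on μ is conjugate. Posterior precision = 1/σ₀² + n/σ²; posterior mean is the precision-weighted average of μ₀ and x̄.
σ₀² = 9.66² = 93.3156, σ² = 1.26² = 1.5876. Prior precision 1/σ₀² = 1/93.3156; data precision n/σ² = 8/1.5876.
w = (n/σ²)/(1/σ₀² + n/σ²) = n·σ₀²/(σ² + n·σ₀²) = 8·93.3156/(1.5876 + 8·93.3156) = 746.5248/748.1124 = 0.9979.

0.9979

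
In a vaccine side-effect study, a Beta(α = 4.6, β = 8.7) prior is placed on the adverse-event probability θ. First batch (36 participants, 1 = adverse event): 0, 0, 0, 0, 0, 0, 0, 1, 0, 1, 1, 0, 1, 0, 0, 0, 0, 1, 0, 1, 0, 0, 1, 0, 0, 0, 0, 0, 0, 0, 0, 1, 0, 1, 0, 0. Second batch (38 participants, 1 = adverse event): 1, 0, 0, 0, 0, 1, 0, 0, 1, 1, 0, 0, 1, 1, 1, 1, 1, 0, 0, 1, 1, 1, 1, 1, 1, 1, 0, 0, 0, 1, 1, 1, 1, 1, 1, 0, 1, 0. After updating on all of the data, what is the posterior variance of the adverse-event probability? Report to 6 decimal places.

The Beta prior is conjugate to a Binomial/Bernoulli likelihood; the update adds successes to α and failures to β.
After batch 1: Beta(4.6+9, 8.7+27) = Beta(13.6, 35.7).
After batch 2: Beta(13.6+23, 35.7+15) = Beta(36.6, 50.7).
Var = αβ/((α+β)²(α+β+1)) = 36.6·50.7/(87.3²·88.3) = 0.002757.

0.002757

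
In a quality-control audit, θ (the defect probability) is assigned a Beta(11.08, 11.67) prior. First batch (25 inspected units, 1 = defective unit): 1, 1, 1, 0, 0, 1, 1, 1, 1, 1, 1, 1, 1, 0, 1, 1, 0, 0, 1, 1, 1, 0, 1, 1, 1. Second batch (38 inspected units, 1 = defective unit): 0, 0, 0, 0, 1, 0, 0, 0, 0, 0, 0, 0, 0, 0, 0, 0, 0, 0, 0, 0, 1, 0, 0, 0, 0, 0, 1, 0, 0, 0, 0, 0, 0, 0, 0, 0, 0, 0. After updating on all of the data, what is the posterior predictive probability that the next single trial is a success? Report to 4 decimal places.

The Beta prior is conjugate to a Binomial/Bernoulli likelihood; the update adds successes to α and failures to β.
After batch 1: Beta(11.08+19, 11.67+6) = Beta(30.08, 17.67).
After batch 2: Beta(30.08+3, 17.67+35) = Beta(33.08, 52.67).
For a single future Bernoulli trial, P(success | data) = α/(α+β) = 0.3858.

0.3858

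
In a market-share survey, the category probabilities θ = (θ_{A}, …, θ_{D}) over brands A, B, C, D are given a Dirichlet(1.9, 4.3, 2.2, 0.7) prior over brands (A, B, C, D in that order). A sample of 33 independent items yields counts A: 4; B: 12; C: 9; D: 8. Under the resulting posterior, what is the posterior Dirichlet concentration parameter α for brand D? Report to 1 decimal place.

The Dirichlet prior is conjugate to the Multinomial likelihood: each posterior αⱼ = prior αⱼ + observed count nⱼ.
Posterior concentration: (5.9, 16.3, 11.2, 8.7), total = 42.1.
α_{D} = 0.7 + 8 = 8.7.

8.7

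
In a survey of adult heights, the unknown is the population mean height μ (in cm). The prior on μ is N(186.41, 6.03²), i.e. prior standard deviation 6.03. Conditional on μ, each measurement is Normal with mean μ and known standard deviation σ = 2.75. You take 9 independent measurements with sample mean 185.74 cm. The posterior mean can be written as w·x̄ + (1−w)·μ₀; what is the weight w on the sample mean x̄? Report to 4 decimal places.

0.9774

For Normal data with known variance σ², a Normal(μ₀, σ₀²) prior on μ is conjugate. Posterior precision = 1/σ₀² + n/σ²; posterior mean is the precision-weighted average of μ₀ and x̄.
σ₀² = 6.03² = 36.3609, σ² = 2.75² = 7.5625. Prior precision 1/σ₀² = 1/36.3609; data precision n/σ² = 9/7.5625.
w = (n/σ²)/(1/σ₀² + n/σ²) = n·σ₀²/(σ² + n·σ₀²) = 9·36.3609/(7.5625 + 9·36.3609) = 327.2481/334.8106 = 0.9774.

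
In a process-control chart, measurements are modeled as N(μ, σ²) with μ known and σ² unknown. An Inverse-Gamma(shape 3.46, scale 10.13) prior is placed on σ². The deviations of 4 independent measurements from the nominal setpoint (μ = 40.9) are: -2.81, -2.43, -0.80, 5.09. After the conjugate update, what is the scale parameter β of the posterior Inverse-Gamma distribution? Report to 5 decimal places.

30.30455

With known mean μ and an Inverse-Gamma(α, β) prior on σ², the Normal likelihood is conjugate: posterior is Inv-Gamma(α + n/2, β + Σ(xᵢ−μ)²/2).
Σ(xᵢ−μ)² = (-2.81)² + (-2.43)² + (-0.80)² + (5.09)² = 40.3491.
Posterior: Inv-Gamma(3.46 + 4/2, 10.13 + 40.3491/2) = Inv-Gamma(5.46, 30.30455).
Posterior β = 30.30455.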